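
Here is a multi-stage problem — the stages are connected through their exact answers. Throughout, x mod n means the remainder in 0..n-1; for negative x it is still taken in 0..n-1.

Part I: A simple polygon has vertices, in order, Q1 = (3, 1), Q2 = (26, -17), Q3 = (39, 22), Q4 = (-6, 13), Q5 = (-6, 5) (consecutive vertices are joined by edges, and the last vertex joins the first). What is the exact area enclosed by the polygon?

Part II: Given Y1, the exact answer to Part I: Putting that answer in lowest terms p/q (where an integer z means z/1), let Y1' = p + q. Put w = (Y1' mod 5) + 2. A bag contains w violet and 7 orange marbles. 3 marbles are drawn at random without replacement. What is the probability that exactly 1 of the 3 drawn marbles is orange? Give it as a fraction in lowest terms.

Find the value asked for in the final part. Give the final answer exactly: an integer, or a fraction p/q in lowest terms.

Part I: cross terms: (3*-17 - 26*1)=-77, (26*22 - 39*-17)=1235, (39*13 - -6*22)=639, (-6*5 - -6*13)=48, (-6*1 - 3*5)=-21; twice the area = |1824| = 1824; area = 912; answer 912
Part II: Y1 = 912; threaded value p + q = 913; w = 5; total draws C(12,3) = 220; favorable C(7,1)*C(5,2) = 70; P = 7/22; answer 7/22

7/22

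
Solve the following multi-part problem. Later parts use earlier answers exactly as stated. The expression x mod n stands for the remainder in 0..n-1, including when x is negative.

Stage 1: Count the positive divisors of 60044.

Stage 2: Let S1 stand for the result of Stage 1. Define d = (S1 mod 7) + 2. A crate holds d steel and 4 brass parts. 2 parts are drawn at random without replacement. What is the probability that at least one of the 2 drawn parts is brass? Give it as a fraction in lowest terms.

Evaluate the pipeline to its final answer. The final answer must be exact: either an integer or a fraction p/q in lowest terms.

34/55

Stage 1: 60044 = 2^2 * 17 * 883; number of divisors = (2+1) * (1+1) * (1+1) = 12; answer 12
Stage 2: S1 = 12; d = 7; total draws C(11,2) = 55; complement C(7,2) = 21; favorable 55 - 21 = 34; P = 34/55; answer 34/55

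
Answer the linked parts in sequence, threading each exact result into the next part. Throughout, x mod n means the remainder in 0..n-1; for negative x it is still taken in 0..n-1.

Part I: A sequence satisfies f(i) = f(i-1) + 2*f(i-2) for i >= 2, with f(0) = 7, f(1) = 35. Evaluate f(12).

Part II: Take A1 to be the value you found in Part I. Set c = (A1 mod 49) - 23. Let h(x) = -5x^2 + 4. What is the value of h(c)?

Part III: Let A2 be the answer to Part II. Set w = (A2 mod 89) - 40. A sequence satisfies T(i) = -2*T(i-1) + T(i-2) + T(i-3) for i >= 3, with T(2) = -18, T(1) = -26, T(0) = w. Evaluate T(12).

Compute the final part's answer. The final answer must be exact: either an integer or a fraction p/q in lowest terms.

Part I: f(2) = 1*(35) + 2*(7) = 49; iterating: f(2)=49, f(3)=119, f(4)=217, f(5)=455, f(6)=889, f(7)=1799, f(8)=3577, f(9)=7175, f(10)=14329, f(11)=28679, f(12)=57337; answer 57337
Part II: A1 = 57337; c = -16; -5*(-16)^2 + 4 = (-1280) + (4) = -1276; answer -1276
Part III: A2 = -1276; w = 19; T(3) = -2*(-18) + 1*(-26) + 1*(19) = 29; iterating: T(3)=29, T(4)=-102, T(5)=215, T(6)=-503, T(7)=1119, T(8)=-2526, T(9)=5668, T(10)=-12743, T(11)=28628, T(12)=-64331; answer -64331

-64331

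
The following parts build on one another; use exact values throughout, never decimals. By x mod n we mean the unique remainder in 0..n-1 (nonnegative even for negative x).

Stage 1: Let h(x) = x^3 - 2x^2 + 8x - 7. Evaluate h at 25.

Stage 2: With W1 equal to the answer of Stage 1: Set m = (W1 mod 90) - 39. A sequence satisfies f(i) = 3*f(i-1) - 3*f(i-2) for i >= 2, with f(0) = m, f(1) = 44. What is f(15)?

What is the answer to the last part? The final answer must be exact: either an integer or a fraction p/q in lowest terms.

-63423

Stage 1: 1*(25)^3 - 2*(25)^2 + 8*(25)^1 - 7 = (15625) + (-1250) + (200) + (-7) = 14568; answer 14568
Stage 2: W1 = 14568; m = 39; f(2) = 3*(44) - 3*(39) = 15; iterating: f(2)=15, f(3)=-87, f(4)=-306, f(5)=-657, f(6)=-1053, f(7)=-1188, f(8)=-405, f(9)=2349, f(10)=8262, f(11)=17739, f(12)=28431, f(13)=32076, f(14)=10935, f(15)=-63423; answer -63423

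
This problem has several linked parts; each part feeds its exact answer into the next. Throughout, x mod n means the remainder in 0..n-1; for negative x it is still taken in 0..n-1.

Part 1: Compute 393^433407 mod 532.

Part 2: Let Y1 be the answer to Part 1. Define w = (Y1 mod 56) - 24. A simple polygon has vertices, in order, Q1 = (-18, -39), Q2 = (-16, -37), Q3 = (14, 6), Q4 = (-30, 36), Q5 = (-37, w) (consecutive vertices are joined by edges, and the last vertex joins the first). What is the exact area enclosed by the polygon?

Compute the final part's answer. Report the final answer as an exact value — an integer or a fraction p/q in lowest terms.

Part 1: squarings mod 532: 393^1=393, 393^2=169, 393^4=365, 393^8=225, 393^16=85, 393^32=309, 393^64=253, 393^128=169, 393^256=365, 393^512=225, 393^1024=85, 393^2048=309, 393^4096=253, 393^8192=169, 393^16384=365, 393^32768=225, 393^65536=85, 393^131072=309, 393^262144=253; 393^433407 = 393^1 * 393^2 * 393^4 * 393^8 * 393^16 * 393^32 * 393^64 * 393^128 * 393^1024 * 393^2048 * 393^4096 * 393^32768 * 393^131072 * 393^262144 = 449 (mod 532); answer 449
Part 2: Y1 = 449; w = -23; cross terms: (-18*-37 - -16*-39)=42, (-16*6 - 14*-37)=422, (14*36 - -30*6)=684, (-30*-23 - -37*36)=2022, (-37*-39 - -18*-23)=1029; twice the area = |4199| = 4199; area = 4199/2; answer 4199/2

4199/2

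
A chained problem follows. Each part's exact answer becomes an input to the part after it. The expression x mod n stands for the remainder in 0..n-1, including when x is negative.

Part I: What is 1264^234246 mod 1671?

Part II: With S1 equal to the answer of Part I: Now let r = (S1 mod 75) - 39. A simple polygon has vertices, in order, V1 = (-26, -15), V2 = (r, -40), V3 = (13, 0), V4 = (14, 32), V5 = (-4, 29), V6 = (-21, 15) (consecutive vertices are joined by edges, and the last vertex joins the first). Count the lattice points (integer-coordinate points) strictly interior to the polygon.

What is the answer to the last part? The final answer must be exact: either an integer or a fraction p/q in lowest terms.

1611

Part I: squarings mod 1671: 1264^1=1264, 1264^2=220, 1264^4=1612, 1264^8=139, 1264^16=940, 1264^32=1312, 1264^64=214, 1264^128=679, 1264^256=1516, 1264^512=631, 1264^1024=463, 1264^2048=481, 1264^4096=763, 1264^8192=661, 1264^16384=790, 1264^32768=817, 1264^65536=760, 1264^131072=1105; 1264^234246 = 1264^2 * 1264^4 * 1264^256 * 1264^512 * 1264^4096 * 1264^32768 * 1264^65536 * 1264^131072 = 979 (mod 1671); answer 979
Part II: S1 = 979; r = -35; cross terms: (-26*-40 - -35*-15)=515, (-35*0 - 13*-40)=520, (13*32 - 14*0)=416, (14*29 - -4*32)=534, (-4*15 - -21*29)=549, (-21*-15 - -26*15)=705; twice the area = |3239| = 3239; area = 3239/2; boundary points = 1 + 8 + 1 + 3 + 1 + 5 = 19; strictly interior points = area - boundary/2 + 1 = 1611; answer 1611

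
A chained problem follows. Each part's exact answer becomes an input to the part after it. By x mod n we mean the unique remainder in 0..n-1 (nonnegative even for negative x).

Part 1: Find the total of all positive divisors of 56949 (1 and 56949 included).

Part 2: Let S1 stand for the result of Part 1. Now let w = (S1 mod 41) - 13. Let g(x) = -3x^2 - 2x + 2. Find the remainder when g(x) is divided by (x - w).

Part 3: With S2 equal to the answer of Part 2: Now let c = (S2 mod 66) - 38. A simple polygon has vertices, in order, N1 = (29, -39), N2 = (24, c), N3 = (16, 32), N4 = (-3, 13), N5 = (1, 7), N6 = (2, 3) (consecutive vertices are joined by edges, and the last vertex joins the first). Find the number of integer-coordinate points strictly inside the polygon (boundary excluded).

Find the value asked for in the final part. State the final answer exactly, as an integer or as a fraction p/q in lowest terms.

1029

Part 1: 56949 = 3 * 41 * 463; sigma = (1 + 3) * (1 + 41) * (1 + 463) = 4 * 42 * 464 = 77952; answer 77952
Part 2: S1 = 77952; w = -2; remainder = value at the root: -3*(-2)^2 - 2*(-2)^1 + 2 = (-12) + (4) + (2) = -6; answer -6
Part 3: S2 = -6; c = 22; cross terms: (29*22 - 24*-39)=1574, (24*32 - 16*22)=416, (16*13 - -3*32)=304, (-3*7 - 1*13)=-34, (1*3 - 2*7)=-11, (2*-39 - 29*3)=-165; twice the area = |2084| = 2084; area = 1042; boundary points = 1 + 2 + 19 + 2 + 1 + 3 = 28; strictly interior points = area - boundary/2 + 1 = 1029; answer 1029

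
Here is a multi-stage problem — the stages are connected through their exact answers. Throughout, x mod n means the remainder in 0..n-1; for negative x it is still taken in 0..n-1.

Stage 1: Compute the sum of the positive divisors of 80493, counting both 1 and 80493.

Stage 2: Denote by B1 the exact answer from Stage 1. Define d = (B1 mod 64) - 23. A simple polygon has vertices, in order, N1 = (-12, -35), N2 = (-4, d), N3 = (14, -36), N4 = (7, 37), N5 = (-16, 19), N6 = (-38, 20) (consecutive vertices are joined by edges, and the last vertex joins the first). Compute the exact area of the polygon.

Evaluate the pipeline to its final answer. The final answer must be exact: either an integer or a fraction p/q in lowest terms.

4069/2

Stage 1: 80493 = 3 * 7 * 3833; sigma = (1 + 3) * (1 + 7) * (1 + 3833) = 4 * 8 * 3834 = 122688; answer 122688
Stage 2: B1 = 122688; d = -23; cross terms: (-12*-23 - -4*-35)=136, (-4*-36 - 14*-23)=466, (14*37 - 7*-36)=770, (7*19 - -16*37)=725, (-16*20 - -38*19)=402, (-38*-35 - -12*20)=1570; twice the area = |4069| = 4069; area = 4069/2; answer 4069/2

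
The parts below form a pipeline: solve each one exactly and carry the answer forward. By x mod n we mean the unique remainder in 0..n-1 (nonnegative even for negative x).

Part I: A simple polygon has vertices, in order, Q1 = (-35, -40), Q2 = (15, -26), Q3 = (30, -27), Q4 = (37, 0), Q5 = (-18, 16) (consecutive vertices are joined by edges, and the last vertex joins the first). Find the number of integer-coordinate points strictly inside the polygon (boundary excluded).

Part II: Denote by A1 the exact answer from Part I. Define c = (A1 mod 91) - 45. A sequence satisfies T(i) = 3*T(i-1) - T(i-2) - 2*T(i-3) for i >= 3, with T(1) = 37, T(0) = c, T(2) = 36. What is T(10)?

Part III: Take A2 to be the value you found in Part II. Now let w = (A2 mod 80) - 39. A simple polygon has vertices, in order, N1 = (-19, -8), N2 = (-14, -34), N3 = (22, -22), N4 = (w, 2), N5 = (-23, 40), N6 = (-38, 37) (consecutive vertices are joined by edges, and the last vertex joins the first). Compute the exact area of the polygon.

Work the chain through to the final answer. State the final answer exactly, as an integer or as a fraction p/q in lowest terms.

Part I: cross terms: (-35*-26 - 15*-40)=1510, (15*-27 - 30*-26)=375, (30*0 - 37*-27)=999, (37*16 - -18*0)=592, (-18*-40 - -35*16)=1280; twice the area = |4756| = 4756; area = 2378; boundary points = 2 + 1 + 1 + 1 + 1 = 6; strictly interior points = area - boundary/2 + 1 = 2376; answer 2376
Part II: A1 = 2376; c = -35; T(3) = 3*(36) - 1*(37) - 2*(-35) = 141; iterating: T(3)=141, T(4)=313, T(5)=726, T(6)=1583, T(7)=3397, T(8)=7156, T(9)=14905, T(10)=30765; answer 30765
Part III: A2 = 30765; w = 6; cross terms: (-19*-34 - -14*-8)=534, (-14*-22 - 22*-34)=1056, (22*2 - 6*-22)=176, (6*40 - -23*2)=286, (-23*37 - -38*40)=669, (-38*-8 - -19*37)=1007; twice the area = |3728| = 3728; area = 1864; answer 1864

1864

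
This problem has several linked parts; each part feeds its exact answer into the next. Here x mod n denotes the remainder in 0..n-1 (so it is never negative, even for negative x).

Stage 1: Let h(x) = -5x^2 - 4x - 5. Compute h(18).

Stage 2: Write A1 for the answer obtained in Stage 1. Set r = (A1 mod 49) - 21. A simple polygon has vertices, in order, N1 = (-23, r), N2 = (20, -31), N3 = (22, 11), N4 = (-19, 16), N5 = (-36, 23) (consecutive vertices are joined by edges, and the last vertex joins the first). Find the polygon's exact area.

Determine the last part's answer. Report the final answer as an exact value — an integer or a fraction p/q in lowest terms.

Stage 1: -5*(18)^2 - 4*(18)^1 - 5 = (-1620) + (-72) + (-5) = -1697; answer -1697
Stage 2: A1 = -1697; r = -3; cross terms: (-23*-31 - 20*-3)=773, (20*11 - 22*-31)=902, (22*16 - -19*11)=561, (-19*23 - -36*16)=139, (-36*-3 - -23*23)=637; twice the area = |3012| = 3012; area = 1506; answer 1506

1506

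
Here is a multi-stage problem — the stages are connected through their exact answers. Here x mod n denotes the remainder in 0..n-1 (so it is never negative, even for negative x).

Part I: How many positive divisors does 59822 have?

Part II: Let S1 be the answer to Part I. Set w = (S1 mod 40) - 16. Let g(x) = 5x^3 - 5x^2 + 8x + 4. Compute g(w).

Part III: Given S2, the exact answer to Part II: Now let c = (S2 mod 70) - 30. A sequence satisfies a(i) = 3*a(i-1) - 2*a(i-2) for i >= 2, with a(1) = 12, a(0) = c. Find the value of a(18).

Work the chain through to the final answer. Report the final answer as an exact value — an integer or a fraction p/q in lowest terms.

11009976

Part I: 59822 = 2 * 7 * 4273; number of divisors = (1+1) * (1+1) * (1+1) = 8; answer 8
Part II: S1 = 8; w = -8; 5*(-8)^3 - 5*(-8)^2 + 8*(-8)^1 + 4 = (-2560) + (-320) + (-64) + (4) = -2940; answer -2940
Part III: S2 = -2940; c = -30; a(2) = 3*(12) - 2*(-30) = 96; iterating: a(2)=96, a(3)=264, a(4)=600, a(5)=1272, a(6)=2616, a(7)=5304, a(8)=10680, a(9)=21432, a(10)=42936, a(11)=85944, a(12)=171960, a(13)=343992, a(14)=688056, a(15)=1376184, a(16)=2752440, a(17)=5504952, a(18)=11009976; answer 11009976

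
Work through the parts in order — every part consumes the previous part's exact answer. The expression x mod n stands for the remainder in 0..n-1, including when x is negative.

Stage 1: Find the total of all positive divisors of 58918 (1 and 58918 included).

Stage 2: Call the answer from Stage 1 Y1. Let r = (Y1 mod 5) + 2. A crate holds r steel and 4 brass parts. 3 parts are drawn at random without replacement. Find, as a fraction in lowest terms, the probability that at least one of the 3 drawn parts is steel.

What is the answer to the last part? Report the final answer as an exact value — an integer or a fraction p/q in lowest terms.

Stage 1: 58918 = 2 * 89 * 331; sigma = (1 + 2) * (1 + 89) * (1 + 331) = 3 * 90 * 332 = 89640; answer 89640
Stage 2: Y1 = 89640; r = 2; total draws C(6,3) = 20; complement C(4,3) = 4; favorable 20 - 4 = 16; P = 4/5; answer 4/5

4/5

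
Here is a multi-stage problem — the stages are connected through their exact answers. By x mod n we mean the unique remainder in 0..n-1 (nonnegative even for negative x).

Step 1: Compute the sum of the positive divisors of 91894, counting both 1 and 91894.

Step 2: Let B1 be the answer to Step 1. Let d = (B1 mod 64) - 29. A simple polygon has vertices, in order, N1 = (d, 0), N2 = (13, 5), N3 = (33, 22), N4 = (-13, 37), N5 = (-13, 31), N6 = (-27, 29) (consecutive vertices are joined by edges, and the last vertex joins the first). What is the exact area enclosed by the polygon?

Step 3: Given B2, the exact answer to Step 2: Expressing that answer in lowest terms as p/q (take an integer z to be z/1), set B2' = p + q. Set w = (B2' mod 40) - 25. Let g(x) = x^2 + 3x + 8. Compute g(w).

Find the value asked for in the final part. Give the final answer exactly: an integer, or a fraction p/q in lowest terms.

Step 1: 91894 = 2 * 11 * 4177; sigma = (1 + 2) * (1 + 11) * (1 + 4177) = 3 * 12 * 4178 = 150408; answer 150408
Step 2: B1 = 150408; d = -21; cross terms: (-21*5 - 13*0)=-105, (13*22 - 33*5)=121, (33*37 - -13*22)=1507, (-13*31 - -13*37)=78, (-13*29 - -27*31)=460, (-27*0 - -21*29)=609; twice the area = |2670| = 2670; area = 1335; answer 1335
Step 3: B2 = 1335; threaded value p + q = 1336; w = -9; 1*(-9)^2 + 3*(-9)^1 + 8 = (81) + (-27) + (8) = 62; answer 62

62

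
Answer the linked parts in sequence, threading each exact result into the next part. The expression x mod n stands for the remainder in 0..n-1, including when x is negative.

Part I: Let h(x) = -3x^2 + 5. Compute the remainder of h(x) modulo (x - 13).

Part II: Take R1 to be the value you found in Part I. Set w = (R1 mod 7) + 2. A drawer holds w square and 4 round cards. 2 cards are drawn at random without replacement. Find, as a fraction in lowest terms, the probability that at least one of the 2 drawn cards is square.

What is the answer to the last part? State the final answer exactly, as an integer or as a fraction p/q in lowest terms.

Part I: remainder = value at the root: -3*(13)^2 + 5 = (-507) + (5) = -502; answer -502
Part II: R1 = -502; w = 4; total draws C(8,2) = 28; complement C(4,2) = 6; favorable 28 - 6 = 22; P = 11/14; answer 11/14

11/14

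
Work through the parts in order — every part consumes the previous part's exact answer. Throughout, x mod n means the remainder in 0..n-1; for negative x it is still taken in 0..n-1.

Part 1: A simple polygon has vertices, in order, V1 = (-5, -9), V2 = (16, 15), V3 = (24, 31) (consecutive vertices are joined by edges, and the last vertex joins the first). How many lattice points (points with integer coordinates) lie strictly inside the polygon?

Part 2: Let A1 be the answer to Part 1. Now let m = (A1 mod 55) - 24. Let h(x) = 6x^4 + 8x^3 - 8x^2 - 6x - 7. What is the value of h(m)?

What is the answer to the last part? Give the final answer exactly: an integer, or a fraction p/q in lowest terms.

Part 1: cross terms: (-5*15 - 16*-9)=69, (16*31 - 24*15)=136, (24*-9 - -5*31)=-61; twice the area = |144| = 144; area = 72; boundary points = 3 + 8 + 1 = 12; strictly interior points = area - boundary/2 + 1 = 67; answer 67
Part 2: A1 = 67; m = -12; 6*(-12)^4 + 8*(-12)^3 - 8*(-12)^2 - 6*(-12)^1 - 7 = (124416) + (-13824) + (-1152) + (72) + (-7) = 109505; answer 109505

109505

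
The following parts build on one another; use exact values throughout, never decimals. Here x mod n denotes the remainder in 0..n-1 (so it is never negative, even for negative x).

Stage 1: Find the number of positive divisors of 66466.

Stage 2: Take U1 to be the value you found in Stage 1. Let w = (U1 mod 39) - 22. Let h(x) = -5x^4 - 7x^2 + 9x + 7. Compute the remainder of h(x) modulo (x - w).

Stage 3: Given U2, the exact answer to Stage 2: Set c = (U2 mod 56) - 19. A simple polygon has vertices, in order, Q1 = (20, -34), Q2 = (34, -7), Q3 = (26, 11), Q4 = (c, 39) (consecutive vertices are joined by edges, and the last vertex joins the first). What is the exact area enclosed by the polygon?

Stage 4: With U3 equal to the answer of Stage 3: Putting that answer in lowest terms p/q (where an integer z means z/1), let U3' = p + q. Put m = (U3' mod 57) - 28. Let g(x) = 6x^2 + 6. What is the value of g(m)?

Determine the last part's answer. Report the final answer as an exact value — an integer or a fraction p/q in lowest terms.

3462

Stage 1: 66466 = 2 * 167 * 199; number of divisors = (1+1) * (1+1) * (1+1) = 8; answer 8
Stage 2: U1 = 8; w = -14; remainder = value at the root: -5*(-14)^4 - 7*(-14)^2 + 9*(-14)^1 + 7 = (-192080) + (-1372) + (-126) + (7) = -193571; answer -193571
Stage 3: U2 = -193571; c = 2; cross terms: (20*-7 - 34*-34)=1016, (34*11 - 26*-7)=556, (26*39 - 2*11)=992, (2*-34 - 20*39)=-848; twice the area = |1716| = 1716; area = 858; answer 858
Stage 4: U3 = 858; threaded value p + q = 859; m = -24; 6*(-24)^2 + 6 = (3456) + (6) = 3462; answer 3462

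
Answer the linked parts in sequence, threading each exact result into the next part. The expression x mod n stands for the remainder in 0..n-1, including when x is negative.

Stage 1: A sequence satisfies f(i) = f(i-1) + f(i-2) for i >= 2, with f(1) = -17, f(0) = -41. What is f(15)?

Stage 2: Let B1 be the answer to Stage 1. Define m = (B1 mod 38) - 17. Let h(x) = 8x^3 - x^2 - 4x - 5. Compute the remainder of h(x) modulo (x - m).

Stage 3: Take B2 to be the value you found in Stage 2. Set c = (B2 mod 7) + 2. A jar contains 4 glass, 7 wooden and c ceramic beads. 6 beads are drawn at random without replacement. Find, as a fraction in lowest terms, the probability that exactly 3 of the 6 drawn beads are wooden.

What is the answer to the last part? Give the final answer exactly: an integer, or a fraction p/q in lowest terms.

Stage 1: f(2) = 1*(-17) + 1*(-41) = -58; iterating: f(2)=-58, f(3)=-75, f(4)=-133, f(5)=-208, f(6)=-341, f(7)=-549, f(8)=-890, f(9)=-1439, f(10)=-2329, f(11)=-3768, f(12)=-6097, f(13)=-9865, f(14)=-15962, f(15)=-25827; answer -25827
Stage 2: B1 = -25827; m = -4; remainder = value at the root: 8*(-4)^3 - 1*(-4)^2 - 4*(-4)^1 - 5 = (-512) + (-16) + (16) + (-5) = -517; answer -517
Stage 3: B2 = -517; c = 3; total draws C(14,6) = 3003; favorable C(7,3)*C(7,3) = 1225; P = 175/429; answer 175/429

175/429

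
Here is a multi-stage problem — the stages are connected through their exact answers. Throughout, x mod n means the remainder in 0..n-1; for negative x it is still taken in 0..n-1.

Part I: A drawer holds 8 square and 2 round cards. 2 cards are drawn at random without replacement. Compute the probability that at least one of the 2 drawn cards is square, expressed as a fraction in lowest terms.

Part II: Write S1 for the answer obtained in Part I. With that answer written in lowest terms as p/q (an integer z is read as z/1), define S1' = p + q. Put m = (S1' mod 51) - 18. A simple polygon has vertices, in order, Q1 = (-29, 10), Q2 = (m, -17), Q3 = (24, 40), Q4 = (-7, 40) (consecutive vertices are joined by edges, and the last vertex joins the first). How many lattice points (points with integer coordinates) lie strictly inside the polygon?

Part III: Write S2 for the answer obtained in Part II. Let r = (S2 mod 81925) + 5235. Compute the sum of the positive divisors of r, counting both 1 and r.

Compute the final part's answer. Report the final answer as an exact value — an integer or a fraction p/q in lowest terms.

Part I: total draws C(10,2) = 45; complement C(2,2) = 1; favorable 45 - 1 = 44; P = 44/45; answer 44/45
Part II: S1 = 44/45; threaded value p + q = 89; m = 20; cross terms: (-29*-17 - 20*10)=293, (20*40 - 24*-17)=1208, (24*40 - -7*40)=1240, (-7*10 - -29*40)=1090; twice the area = |3831| = 3831; area = 3831/2; boundary points = 1 + 1 + 31 + 2 = 35; strictly interior points = area - boundary/2 + 1 = 1899; answer 1899
Part III: S2 = 1899; r = 7134; 7134 = 2 * 3 * 29 * 41; sigma = (1 + 2) * (1 + 3) * (1 + 29) * (1 + 41) = 3 * 4 * 30 * 42 = 15120; answer 15120

15120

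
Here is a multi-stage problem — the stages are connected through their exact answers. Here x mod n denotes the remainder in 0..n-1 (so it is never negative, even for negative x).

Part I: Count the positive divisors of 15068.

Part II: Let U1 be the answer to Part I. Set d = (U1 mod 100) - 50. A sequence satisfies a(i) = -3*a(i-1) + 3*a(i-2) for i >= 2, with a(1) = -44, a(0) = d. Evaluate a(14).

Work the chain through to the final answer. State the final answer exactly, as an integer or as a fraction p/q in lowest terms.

Part I: 15068 = 2^2 * 3767; number of divisors = (2+1) * (1+1) = 6; answer 6
Part II: U1 = 6; d = -44; a(2) = -3*(-44) + 3*(-44) = 0; iterating: a(2)=0, a(3)=-132, a(4)=396, a(5)=-1584, a(6)=5940, a(7)=-22572, a(8)=85536, a(9)=-324324, a(10)=1229580, a(11)=-4661712, a(12)=17673876, a(13)=-67006764, a(14)=254041920; answer 254041920

254041920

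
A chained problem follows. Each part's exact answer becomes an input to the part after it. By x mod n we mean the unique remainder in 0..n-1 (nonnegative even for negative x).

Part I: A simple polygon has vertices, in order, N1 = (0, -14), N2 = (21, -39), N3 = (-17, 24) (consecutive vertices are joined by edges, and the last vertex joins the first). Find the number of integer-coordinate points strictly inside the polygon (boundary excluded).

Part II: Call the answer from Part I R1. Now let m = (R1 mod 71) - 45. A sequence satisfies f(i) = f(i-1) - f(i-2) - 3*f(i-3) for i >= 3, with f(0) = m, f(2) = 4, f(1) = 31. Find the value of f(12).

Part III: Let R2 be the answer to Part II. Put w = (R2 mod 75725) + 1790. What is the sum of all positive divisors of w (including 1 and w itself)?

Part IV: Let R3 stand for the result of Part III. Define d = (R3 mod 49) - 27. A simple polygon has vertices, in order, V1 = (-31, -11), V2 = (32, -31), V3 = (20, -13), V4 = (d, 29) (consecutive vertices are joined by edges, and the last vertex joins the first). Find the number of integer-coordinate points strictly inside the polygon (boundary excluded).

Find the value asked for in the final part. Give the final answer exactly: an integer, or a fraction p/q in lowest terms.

Part I: cross terms: (0*-39 - 21*-14)=294, (21*24 - -17*-39)=-159, (-17*-14 - 0*24)=238; twice the area = |373| = 373; area = 373/2; boundary points = 1 + 1 + 1 = 3; strictly interior points = area - boundary/2 + 1 = 186; answer 186
Part II: R1 = 186; m = -1; f(3) = 1*(4) - 1*(31) - 3*(-1) = -24; iterating: f(3)=-24, f(4)=-121, f(5)=-109, f(6)=84, f(7)=556, f(8)=799, f(9)=-9, f(10)=-2476, f(11)=-4864, f(12)=-2361; answer -2361
Part III: R2 = -2361; w = 75154; 75154 = 2 * 53 * 709; sigma = (1 + 2) * (1 + 53) * (1 + 709) = 3 * 54 * 710 = 115020; answer 115020
Part IV: R3 = 115020; d = -10; cross terms: (-31*-31 - 32*-11)=1313, (32*-13 - 20*-31)=204, (20*29 - -10*-13)=450, (-10*-11 - -31*29)=1009; twice the area = |2976| = 2976; area = 1488; boundary points = 1 + 6 + 6 + 1 = 14; strictly interior points = area - boundary/2 + 1 = 1482; answer 1482

1482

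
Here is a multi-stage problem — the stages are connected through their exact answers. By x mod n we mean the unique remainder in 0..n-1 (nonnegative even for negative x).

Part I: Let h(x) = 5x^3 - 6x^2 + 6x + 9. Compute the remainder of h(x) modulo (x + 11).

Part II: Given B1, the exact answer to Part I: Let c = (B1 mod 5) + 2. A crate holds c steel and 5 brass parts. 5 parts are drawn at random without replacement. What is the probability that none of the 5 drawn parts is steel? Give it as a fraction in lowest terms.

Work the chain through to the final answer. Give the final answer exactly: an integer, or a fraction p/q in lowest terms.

1/126

Part I: remainder = value at the root: 5*(-11)^3 - 6*(-11)^2 + 6*(-11)^1 + 9 = (-6655) + (-726) + (-66) + (9) = -7438; answer -7438
Part II: B1 = -7438; c = 4; total draws C(9,5) = 126; favorable C(5,5) = 1; P = 1/126; answer 1/126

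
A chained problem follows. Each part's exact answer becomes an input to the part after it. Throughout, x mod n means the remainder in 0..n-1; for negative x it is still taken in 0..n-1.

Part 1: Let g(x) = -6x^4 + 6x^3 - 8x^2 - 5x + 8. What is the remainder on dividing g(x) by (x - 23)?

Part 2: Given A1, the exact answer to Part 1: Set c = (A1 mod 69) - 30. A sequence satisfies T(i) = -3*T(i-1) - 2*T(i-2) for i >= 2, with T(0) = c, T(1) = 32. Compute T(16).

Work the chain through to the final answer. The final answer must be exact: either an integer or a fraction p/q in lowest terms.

-655372

Part 1: remainder = value at the root: -6*(23)^4 + 6*(23)^3 - 8*(23)^2 - 5*(23)^1 + 8 = (-1679046) + (73002) + (-4232) + (-115) + (8) = -1610383; answer -1610383
Part 2: A1 = -1610383; c = -22; T(2) = -3*(32) - 2*(-22) = -52; iterating: T(2)=-52, T(3)=92, T(4)=-172, T(5)=332, T(6)=-652, T(7)=1292, T(8)=-2572, T(9)=5132, T(10)=-10252, T(11)=20492, T(12)=-40972, T(13)=81932, T(14)=-163852, T(15)=327692, T(16)=-655372; answer -655372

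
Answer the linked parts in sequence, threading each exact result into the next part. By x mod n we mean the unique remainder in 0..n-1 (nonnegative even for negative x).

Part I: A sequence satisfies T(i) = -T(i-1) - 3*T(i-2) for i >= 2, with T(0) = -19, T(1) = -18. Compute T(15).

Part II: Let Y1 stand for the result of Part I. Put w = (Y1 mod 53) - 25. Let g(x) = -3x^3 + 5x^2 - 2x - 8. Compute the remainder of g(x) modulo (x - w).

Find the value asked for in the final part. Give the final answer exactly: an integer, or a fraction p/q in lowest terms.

-488

Part I: T(2) = -1*(-18) - 3*(-19) = 75; iterating: T(2)=75, T(3)=-21, T(4)=-204, T(5)=267, T(6)=345, T(7)=-1146, T(8)=111, T(9)=3327, T(10)=-3660, T(11)=-6321, T(12)=17301, T(13)=1662, T(14)=-53565, T(15)=48579; answer 48579
Part II: Y1 = 48579; w = 6; remainder = value at the root: -3*(6)^3 + 5*(6)^2 - 2*(6)^1 - 8 = (-648) + (180) + (-12) + (-8) = -488; answer -488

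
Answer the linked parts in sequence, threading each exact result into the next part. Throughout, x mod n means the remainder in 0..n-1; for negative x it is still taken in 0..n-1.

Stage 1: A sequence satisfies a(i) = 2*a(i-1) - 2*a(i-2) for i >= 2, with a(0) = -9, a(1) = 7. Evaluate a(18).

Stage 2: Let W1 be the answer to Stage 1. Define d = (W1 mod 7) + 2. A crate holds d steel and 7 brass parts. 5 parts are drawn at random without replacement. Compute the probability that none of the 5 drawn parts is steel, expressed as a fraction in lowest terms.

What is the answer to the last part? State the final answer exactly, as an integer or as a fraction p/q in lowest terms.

Stage 1: a(2) = 2*(7) - 2*(-9) = 32; iterating: a(2)=32, a(3)=50, a(4)=36, a(5)=-28, a(6)=-128, a(7)=-200, a(8)=-144, a(9)=112, a(10)=512, a(11)=800, a(12)=576, a(13)=-448, a(14)=-2048, a(15)=-3200, a(16)=-2304, a(17)=1792, a(18)=8192; answer 8192
Stage 2: W1 = 8192; d = 4; total draws C(11,5) = 462; favorable C(7,5) = 21; P = 1/22; answer 1/22

1/22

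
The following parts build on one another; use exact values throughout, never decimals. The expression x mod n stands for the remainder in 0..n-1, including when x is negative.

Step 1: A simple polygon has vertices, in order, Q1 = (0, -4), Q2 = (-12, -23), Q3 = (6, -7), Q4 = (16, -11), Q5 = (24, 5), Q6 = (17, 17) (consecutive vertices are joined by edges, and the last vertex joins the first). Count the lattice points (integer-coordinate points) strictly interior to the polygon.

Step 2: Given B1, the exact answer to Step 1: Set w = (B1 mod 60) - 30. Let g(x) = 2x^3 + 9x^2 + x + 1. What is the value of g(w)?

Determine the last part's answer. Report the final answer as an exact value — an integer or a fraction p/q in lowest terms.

Step 1: cross terms: (0*-23 - -12*-4)=-48, (-12*-7 - 6*-23)=222, (6*-11 - 16*-7)=46, (16*5 - 24*-11)=344, (24*17 - 17*5)=323, (17*-4 - 0*17)=-68; twice the area = |819| = 819; area = 819/2; boundary points = 1 + 2 + 2 + 8 + 1 + 1 = 15; strictly interior points = area - boundary/2 + 1 = 403; answer 403
Step 2: B1 = 403; w = 13; 2*(13)^3 + 9*(13)^2 + 1*(13)^1 + 1 = (4394) + (1521) + (13) + (1) = 5929; answer 5929

5929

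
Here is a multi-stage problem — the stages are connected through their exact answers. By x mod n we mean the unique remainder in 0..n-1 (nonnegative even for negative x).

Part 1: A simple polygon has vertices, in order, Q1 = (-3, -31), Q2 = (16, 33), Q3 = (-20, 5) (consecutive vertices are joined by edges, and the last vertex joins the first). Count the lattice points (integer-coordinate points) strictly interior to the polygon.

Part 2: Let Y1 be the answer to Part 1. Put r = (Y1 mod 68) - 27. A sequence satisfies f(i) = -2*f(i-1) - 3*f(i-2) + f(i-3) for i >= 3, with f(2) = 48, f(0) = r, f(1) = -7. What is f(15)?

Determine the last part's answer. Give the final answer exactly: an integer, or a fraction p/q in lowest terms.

-131327

Part 1: cross terms: (-3*33 - 16*-31)=397, (16*5 - -20*33)=740, (-20*-31 - -3*5)=635; twice the area = |1772| = 1772; area = 886; boundary points = 1 + 4 + 1 = 6; strictly interior points = area - boundary/2 + 1 = 884; answer 884
Part 2: Y1 = 884; r = -27; f(3) = -2*(48) - 3*(-7) + 1*(-27) = -102; iterating: f(3)=-102, f(4)=53, f(5)=248, f(6)=-757, f(7)=823, f(8)=873, f(9)=-4972, f(10)=8148, f(11)=-507, f(12)=-28402, f(13)=66473, f(14)=-48247, f(15)=-131327; answer -131327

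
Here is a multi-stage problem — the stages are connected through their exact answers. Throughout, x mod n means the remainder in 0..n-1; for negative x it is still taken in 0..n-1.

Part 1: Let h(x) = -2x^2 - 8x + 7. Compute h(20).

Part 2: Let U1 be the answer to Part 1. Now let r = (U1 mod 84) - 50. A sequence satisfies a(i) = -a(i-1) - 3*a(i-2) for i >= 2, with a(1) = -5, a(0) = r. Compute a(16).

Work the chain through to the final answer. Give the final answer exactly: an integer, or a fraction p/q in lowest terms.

9005

Part 1: -2*(20)^2 - 8*(20)^1 + 7 = (-800) + (-160) + (7) = -953; answer -953
Part 2: U1 = -953; r = 5; a(2) = -1*(-5) - 3*(5) = -10; iterating: a(2)=-10, a(3)=25, a(4)=5, a(5)=-80, a(6)=65, a(7)=175, a(8)=-370, a(9)=-155, a(10)=1265, a(11)=-800, a(12)=-2995, a(13)=5395, a(14)=3590, a(15)=-19775, a(16)=9005; answer 9005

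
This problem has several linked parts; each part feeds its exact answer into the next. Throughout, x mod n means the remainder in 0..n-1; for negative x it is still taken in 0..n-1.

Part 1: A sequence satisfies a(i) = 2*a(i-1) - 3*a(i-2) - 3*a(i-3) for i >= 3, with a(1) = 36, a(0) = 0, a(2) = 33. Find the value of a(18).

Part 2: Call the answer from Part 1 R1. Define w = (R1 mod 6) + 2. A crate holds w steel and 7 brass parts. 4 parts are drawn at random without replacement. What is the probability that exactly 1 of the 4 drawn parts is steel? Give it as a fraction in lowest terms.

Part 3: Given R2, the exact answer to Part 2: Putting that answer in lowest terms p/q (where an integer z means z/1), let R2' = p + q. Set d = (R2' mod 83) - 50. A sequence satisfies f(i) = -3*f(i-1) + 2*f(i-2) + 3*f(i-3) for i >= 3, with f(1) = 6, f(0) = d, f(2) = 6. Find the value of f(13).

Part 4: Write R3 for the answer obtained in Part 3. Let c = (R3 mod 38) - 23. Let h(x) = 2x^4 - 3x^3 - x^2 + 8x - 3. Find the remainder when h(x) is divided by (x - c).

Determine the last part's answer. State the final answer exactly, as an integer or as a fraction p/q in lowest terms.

Part 1: a(3) = 2*(33) - 3*(36) - 3*(0) = -42; iterating: a(3)=-42, a(4)=-291, a(5)=-555, a(6)=-111, a(7)=2316, a(8)=6630, a(9)=6645, a(10)=-13548, a(11)=-66921, a(12)=-113133, a(13)=15141, a(14)=570444, a(15)=1434864, a(16)=1112973, a(17)=-3789978, a(18)=-15223467; answer -15223467
Part 2: R1 = -15223467; w = 5; total draws C(12,4) = 495; favorable C(5,1)*C(7,3) = 175; P = 35/99; answer 35/99
Part 3: R2 = 35/99; threaded value p + q = 134; d = 1; f(3) = -3*(6) + 2*(6) + 3*(1) = -3; iterating: f(3)=-3, f(4)=39, f(5)=-105, f(6)=384, f(7)=-1245, f(8)=4188, f(9)=-13902, f(10)=46347, f(11)=-154281, f(12)=513831, f(13)=-1711014; answer -1711014
Part 4: R3 = -1711014; c = -11; remainder = value at the root: 2*(-11)^4 - 3*(-11)^3 - 1*(-11)^2 + 8*(-11)^1 - 3 = (29282) + (3993) + (-121) + (-88) + (-3) = 33063; answer 33063

33063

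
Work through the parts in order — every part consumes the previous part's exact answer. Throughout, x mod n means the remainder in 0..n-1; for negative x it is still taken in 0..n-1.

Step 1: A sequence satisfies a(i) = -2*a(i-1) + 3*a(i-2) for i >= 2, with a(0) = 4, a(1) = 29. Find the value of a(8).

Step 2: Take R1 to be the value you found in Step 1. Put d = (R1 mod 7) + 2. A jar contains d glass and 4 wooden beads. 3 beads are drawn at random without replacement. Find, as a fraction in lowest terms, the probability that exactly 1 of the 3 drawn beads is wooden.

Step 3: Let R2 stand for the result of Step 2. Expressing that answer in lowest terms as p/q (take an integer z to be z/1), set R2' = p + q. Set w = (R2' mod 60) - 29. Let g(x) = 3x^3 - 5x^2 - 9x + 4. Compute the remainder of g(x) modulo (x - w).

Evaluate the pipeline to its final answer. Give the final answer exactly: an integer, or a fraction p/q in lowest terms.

Step 1: a(2) = -2*(29) + 3*(4) = -46; iterating: a(2)=-46, a(3)=179, a(4)=-496, a(5)=1529, a(6)=-4546, a(7)=13679, a(8)=-40996; answer -40996
Step 2: R1 = -40996; d = 5; total draws C(9,3) = 84; favorable C(4,1)*C(5,2) = 40; P = 10/21; answer 10/21
Step 3: R2 = 10/21; threaded value p + q = 31; w = 2; remainder = value at the root: 3*(2)^3 - 5*(2)^2 - 9*(2)^1 + 4 = (24) + (-20) + (-18) + (4) = -10; answer -10

-10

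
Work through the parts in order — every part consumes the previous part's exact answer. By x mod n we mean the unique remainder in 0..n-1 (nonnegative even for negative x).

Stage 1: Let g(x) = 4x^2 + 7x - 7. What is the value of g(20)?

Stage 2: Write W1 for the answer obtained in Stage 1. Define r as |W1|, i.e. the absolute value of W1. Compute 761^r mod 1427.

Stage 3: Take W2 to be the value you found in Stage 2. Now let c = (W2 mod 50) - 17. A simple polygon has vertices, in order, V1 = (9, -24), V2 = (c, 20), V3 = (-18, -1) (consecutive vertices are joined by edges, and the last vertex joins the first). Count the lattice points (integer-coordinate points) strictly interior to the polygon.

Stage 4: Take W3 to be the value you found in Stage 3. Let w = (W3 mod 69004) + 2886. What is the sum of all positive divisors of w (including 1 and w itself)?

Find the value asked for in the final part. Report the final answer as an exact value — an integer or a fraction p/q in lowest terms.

Stage 1: 4*(20)^2 + 7*(20)^1 - 7 = (1600) + (140) + (-7) = 1733; answer 1733
Stage 2: W1 = 1733; r = 1733; squarings mod 1427: 761^1=761, 761^2=1186, 761^4=1001, 761^8=247, 761^16=1075, 761^32=1182, 761^64=91, 761^128=1146, 761^256=476, 761^512=1110, 761^1024=599; 761^1733 = 761^1 * 761^4 * 761^64 * 761^128 * 761^512 * 761^1024 = 625 (mod 1427); answer 625
Stage 3: W2 = 625; c = 8; cross terms: (9*20 - 8*-24)=372, (8*-1 - -18*20)=352, (-18*-24 - 9*-1)=441; twice the area = |1165| = 1165; area = 1165/2; boundary points = 1 + 1 + 1 = 3; strictly interior points = area - boundary/2 + 1 = 582; answer 582
Stage 4: W3 = 582; w = 3468; 3468 = 2^2 * 3 * 17^2; sigma = (1 + 2 + 4) * (1 + 3) * (1 + 17 + 289) = 7 * 4 * 307 = 8596; answer 8596

8596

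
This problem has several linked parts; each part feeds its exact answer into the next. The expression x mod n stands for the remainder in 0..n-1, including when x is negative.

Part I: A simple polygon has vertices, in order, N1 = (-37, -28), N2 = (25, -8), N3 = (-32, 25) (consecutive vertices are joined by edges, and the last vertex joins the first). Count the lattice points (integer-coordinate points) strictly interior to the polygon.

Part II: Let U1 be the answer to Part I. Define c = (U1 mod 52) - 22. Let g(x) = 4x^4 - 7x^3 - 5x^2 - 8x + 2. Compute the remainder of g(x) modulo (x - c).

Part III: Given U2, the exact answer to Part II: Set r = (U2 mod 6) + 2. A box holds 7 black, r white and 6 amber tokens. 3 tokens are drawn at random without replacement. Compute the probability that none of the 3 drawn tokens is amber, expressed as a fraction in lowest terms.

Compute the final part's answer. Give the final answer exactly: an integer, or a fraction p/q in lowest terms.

Part I: cross terms: (-37*-8 - 25*-28)=996, (25*25 - -32*-8)=369, (-32*-28 - -37*25)=1821; twice the area = |3186| = 3186; area = 1593; boundary points = 2 + 3 + 1 = 6; strictly interior points = area - boundary/2 + 1 = 1591; answer 1591
Part II: U1 = 1591; c = 9; remainder = value at the root: 4*(9)^4 - 7*(9)^3 - 5*(9)^2 - 8*(9)^1 + 2 = (26244) + (-5103) + (-405) + (-72) + (2) = 20666; answer 20666
Part III: U2 = 20666; r = 4; total draws C(17,3) = 680; favorable C(11,3) = 165; P = 33/136; answer 33/136

33/136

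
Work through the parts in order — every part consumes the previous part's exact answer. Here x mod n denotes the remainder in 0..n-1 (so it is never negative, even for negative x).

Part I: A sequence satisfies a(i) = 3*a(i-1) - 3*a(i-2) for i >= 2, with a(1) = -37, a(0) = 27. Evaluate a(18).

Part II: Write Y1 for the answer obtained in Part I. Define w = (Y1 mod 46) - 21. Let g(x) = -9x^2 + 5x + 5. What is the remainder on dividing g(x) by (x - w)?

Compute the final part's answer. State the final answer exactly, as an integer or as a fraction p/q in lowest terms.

-4241

Part I: a(2) = 3*(-37) - 3*(27) = -192; iterating: a(2)=-192, a(3)=-465, a(4)=-819, a(5)=-1062, a(6)=-729, a(7)=999, a(8)=5184, a(9)=12555, a(10)=22113, a(11)=28674, a(12)=19683, a(13)=-26973, a(14)=-139968, a(15)=-338985, a(16)=-597051, a(17)=-774198, a(18)=-531441; answer -531441
Part II: Y1 = -531441; w = 22; remainder = value at the root: -9*(22)^2 + 5*(22)^1 + 5 = (-4356) + (110) + (5) = -4241; answer -4241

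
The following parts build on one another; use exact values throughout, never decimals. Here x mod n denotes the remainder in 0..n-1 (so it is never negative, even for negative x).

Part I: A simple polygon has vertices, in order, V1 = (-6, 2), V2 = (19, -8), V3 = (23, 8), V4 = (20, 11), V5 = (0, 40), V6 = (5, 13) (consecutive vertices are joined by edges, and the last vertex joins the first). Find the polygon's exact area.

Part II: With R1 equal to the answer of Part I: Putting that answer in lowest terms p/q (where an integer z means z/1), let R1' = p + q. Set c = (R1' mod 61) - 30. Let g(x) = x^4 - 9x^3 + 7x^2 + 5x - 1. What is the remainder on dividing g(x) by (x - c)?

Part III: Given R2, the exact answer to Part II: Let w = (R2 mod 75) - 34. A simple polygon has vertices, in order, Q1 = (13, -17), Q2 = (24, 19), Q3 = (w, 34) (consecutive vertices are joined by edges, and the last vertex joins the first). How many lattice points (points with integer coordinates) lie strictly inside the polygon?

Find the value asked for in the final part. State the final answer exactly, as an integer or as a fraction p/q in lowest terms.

Part I: cross terms: (-6*-8 - 19*2)=10, (19*8 - 23*-8)=336, (23*11 - 20*8)=93, (20*40 - 0*11)=800, (0*13 - 5*40)=-200, (5*2 - -6*13)=88; twice the area = |1127| = 1127; area = 1127/2; answer 1127/2
Part II: R1 = 1127/2; threaded value p + q = 1129; c = 1; remainder = value at the root: 1*(1)^4 - 9*(1)^3 + 7*(1)^2 + 5*(1)^1 - 1 = (1) + (-9) + (7) + (5) + (-1) = 3; answer 3
Part III: R2 = 3; w = -31; cross terms: (13*19 - 24*-17)=655, (24*34 - -31*19)=1405, (-31*-17 - 13*34)=85; twice the area = |2145| = 2145; area = 2145/2; boundary points = 1 + 5 + 1 = 7; strictly interior points = area - boundary/2 + 1 = 1070; answer 1070

1070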